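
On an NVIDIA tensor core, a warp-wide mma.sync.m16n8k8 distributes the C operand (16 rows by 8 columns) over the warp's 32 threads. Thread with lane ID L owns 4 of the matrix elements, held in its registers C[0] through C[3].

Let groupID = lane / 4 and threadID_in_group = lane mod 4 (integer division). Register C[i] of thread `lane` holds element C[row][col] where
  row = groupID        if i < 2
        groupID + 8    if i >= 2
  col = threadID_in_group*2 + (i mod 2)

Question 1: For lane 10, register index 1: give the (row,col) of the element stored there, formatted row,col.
2,5

10: gid=2,tid=2
[1] (2+0,2*2+1) = (2,5)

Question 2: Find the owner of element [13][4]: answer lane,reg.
22,2

r: 13->gid=5,r8=1  c: 4->tid=2,i&1=0
L=5*4+2=22  i=1*2+0=2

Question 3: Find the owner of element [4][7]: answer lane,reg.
19,1

r=4→G=4,rhi=0  c=7→T=3,p=1
L=4*4+3=19  i=0*2+1=1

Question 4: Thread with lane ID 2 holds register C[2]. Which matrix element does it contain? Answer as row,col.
lane 2⇒2/4=0, 2 mod 4=2
i=2  r:0+8⇒8  c:2·2+0⇒4

8,4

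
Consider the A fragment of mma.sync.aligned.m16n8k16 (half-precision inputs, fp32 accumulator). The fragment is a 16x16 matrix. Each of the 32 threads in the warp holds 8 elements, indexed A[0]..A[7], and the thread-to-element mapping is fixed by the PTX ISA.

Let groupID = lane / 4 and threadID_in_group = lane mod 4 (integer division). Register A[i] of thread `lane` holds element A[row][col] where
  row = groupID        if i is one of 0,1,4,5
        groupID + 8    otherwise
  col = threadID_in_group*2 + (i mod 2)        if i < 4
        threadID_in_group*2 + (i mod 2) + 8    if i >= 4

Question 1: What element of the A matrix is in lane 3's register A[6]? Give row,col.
8,14

3: gid=0,tid=3
[6] (0+8,3*2+0+8) = (8,14)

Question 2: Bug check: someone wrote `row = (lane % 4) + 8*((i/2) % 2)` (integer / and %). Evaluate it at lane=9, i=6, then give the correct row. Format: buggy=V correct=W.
`(lane % 4) + 8*((i/2) % 2)`[9,6]⇒9
9: gr=2,th=1
[6] (2+8,1*2+0+8) = (10,10)
row: 9 vs 10

buggy=9 correct=10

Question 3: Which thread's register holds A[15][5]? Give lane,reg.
r:15=>grp=7,rB=1  c:5=>cB=0,tig=2,lo=1
L=7*4+2=30  i=0*4+1*2+1=3

30,3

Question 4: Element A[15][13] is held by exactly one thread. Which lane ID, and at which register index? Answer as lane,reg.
r:15=>grp=7,rB=1  c:13=>cB=1,tig=2,lo=1
L=7*4+2=30  i=1*4+1*2+1=7

30,7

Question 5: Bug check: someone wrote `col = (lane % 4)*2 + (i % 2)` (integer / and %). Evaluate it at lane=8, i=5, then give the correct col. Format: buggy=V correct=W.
buggy=1 correct=9

`(lane % 4)*2 + (i % 2)`[8,5]->1
lane 8: g=2 (8/4), t=0 (8%4)
i=5: r=2+0=2, c=0*2+1+8=9
col: 1 vs 9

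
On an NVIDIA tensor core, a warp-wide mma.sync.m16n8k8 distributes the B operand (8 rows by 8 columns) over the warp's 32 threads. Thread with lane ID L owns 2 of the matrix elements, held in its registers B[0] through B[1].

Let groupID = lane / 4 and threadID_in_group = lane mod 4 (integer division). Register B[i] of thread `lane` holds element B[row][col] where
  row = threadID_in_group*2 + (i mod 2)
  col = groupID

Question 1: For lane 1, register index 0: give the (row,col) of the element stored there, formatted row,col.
2,0

lane 1: G=0 (1/4), T=1 (1%4)
i=0: r=1*2+0=2, c=G=0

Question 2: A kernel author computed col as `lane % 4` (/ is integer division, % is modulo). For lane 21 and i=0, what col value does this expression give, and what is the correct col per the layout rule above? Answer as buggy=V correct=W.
`lane % 4`[21,0]->1
L=21->g=21>>2=5, t=21&3=1
[0]->row 1·2+0=2  col g=5
col: 1 vs 5

buggy=1 correct=5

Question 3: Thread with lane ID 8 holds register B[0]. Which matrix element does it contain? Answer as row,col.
L=8->gid=8>>2=2, tid=8&3=0
[0]->row 0·2+0=0  col gid=2

0,2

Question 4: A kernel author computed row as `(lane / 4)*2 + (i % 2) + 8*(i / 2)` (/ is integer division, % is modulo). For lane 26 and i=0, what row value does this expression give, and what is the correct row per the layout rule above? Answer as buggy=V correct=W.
buggy=12 correct=4

`(lane / 4)*2 + (i % 2) + 8*(i / 2)`[26,0]=>12
lane 26: grp=6 (26/4), tig=2 (26%4)
i=0: r=2*2+0=4, c=grp=6
row: 12 vs 4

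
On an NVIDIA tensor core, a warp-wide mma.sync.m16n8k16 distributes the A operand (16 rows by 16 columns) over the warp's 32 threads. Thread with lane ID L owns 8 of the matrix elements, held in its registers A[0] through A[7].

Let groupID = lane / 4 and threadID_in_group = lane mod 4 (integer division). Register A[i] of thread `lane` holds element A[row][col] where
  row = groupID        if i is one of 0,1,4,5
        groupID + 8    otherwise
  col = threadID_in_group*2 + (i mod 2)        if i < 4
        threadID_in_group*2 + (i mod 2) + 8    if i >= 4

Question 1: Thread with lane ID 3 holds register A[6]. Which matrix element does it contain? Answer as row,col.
8,14

lane 3=>3/4=0, 3 mod 4=3
i=6  r:0+8=>8  c:2·3+0+8=>14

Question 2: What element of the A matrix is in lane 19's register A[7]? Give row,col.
12,15

L=19->g=19>>2=4, t=19&3=3
[7]->row 4+8=12  col 3·2+1+8=15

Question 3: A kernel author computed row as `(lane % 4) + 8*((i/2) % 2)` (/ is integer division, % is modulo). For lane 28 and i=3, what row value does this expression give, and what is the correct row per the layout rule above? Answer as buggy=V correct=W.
`(lane % 4) + 8*((i/2) % 2)`[28,3]⇒8
28: gr=7,th=0
[3] (7+8,0*2+1+0) = (15,1)
row: 8 vs 15

buggy=8 correct=15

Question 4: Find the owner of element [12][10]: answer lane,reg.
r:12=>grp=4,rB=1  c:10=>cB=1,tig=1,lo=0
L=4*4+1=17  i=1*4+1*2+0=6

17,6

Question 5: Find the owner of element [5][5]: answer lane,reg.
22,1

r: 5->gid=5,r8=0  c: 5->c8=0,tid=2,i&1=1
L=5*4+2=22  i=0*4+0*2+1=1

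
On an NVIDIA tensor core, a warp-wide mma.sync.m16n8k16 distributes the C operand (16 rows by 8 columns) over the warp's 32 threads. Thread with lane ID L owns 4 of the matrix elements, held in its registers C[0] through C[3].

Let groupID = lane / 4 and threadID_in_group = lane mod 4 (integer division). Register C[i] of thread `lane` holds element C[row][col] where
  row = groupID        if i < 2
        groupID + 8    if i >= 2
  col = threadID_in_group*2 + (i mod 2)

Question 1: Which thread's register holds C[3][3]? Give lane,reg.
r:3=>grp=3,rB=0  c:3=>tig=1,lo=1
L=3*4+1=13  i=0*2+1=1

13,1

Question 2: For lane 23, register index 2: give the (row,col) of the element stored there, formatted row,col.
13,6

23: G=5,T=3
[2] (5+8,3*2+0) = (13,6)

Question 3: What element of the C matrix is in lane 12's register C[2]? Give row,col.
11,0

lane 12: g=3 (12/4), t=0 (12%4)
i=2: r=3+8=11, c=0*2+0=0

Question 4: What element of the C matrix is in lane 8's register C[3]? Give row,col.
lane 8→8/4=2, 8 mod 4=0
i=3  r:2+8→10  c:2·0+1→1

10,1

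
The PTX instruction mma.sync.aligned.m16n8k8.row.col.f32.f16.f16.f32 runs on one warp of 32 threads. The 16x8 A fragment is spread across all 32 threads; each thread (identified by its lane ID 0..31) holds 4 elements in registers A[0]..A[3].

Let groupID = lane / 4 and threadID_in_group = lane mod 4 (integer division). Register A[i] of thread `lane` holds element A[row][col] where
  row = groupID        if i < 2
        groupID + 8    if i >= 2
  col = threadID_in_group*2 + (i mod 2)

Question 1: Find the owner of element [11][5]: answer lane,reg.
14,3

r: 11->gid=3,r8=1  c: 5->tid=2,i&1=1
L=3*4+2=14  i=1*2+1=3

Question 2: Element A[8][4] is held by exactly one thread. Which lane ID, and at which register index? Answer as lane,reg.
2,2

r:8=>grp=0,rB=1  c:4=>tig=2,lo=0
L=0*4+2=2  i=1*2+0=2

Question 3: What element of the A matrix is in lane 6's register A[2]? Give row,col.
9,4

lane 6->6/4=1, 6 mod 4=2
i=2  r:1+8->9  c:2·2+0->4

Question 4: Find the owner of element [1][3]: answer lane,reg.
5,1

r=1⇒gr=1,Rb=0  c=3⇒th=1,odd=1
L=1*4+1=5  i=0*2+1=1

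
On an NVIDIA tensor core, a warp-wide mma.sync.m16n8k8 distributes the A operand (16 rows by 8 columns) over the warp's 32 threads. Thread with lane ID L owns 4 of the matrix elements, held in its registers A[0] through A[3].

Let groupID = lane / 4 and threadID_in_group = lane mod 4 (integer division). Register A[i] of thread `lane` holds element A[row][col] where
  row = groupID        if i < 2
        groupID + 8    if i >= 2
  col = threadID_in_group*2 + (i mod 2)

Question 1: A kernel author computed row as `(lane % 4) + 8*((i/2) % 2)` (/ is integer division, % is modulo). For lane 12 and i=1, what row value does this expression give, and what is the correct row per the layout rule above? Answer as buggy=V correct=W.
buggy=0 correct=3

`(lane % 4) + 8*((i/2) % 2)`[12,1]→0
12: G=3,T=0
[1] (3+0,0*2+1) = (3,1)
row: 0 vs 3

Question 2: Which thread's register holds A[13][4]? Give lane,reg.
r:13=>grp=5,rB=1  c:4=>tig=2,lo=0
L=5*4+2=22  i=1*2+0=2

22,2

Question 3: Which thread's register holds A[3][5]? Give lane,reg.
r: 3->gid=3,r8=0  c: 5->tid=2,i&1=1
L=3*4+2=14  i=0*2+1=1

14,1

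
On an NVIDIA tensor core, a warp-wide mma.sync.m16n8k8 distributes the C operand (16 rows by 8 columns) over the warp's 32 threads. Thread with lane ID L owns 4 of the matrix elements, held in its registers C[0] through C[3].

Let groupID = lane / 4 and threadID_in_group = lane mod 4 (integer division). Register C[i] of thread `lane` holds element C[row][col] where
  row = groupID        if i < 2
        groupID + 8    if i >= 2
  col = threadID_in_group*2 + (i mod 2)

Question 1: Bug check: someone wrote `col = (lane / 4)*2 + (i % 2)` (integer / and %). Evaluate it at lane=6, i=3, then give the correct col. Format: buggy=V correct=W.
`(lane / 4)*2 + (i % 2)`[6,3]⇒3
lane 6⇒6/4=1, 6 mod 4=2
i=3  r:1+8⇒9  c:2·2+1⇒5
col: 3 vs 5

buggy=3 correct=5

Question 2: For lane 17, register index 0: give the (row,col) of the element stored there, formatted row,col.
4,2

L=17->g=17>>2=4, t=17&3=1
[0]->row 4+0=4  col 1·2+0=2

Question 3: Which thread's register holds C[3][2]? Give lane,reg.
r:3=>grp=3,rB=0  c:2=>tig=1,lo=0
L=3*4+1=13  i=0*2+0=0

13,0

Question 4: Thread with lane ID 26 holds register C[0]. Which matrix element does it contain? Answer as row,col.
6,4

lane 26->26/4=6, 26 mod 4=2
i=0  r:6+0->6  c:2·2+0->4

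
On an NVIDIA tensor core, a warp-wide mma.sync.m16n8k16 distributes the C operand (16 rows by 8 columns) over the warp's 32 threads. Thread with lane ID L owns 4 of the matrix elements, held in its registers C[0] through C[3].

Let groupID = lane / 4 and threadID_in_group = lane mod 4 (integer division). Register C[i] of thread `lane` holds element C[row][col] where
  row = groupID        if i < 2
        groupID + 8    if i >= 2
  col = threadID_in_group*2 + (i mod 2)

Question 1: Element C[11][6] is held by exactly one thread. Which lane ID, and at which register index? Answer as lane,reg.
15,2

r=11→G=3,rhi=1  c=6→T=3,p=0
L=3*4+3=15  i=1*2+0=2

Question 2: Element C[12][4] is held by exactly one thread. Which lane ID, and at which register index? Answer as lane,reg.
r:12=>grp=4,rB=1  c:4=>tig=2,lo=0
L=4*4+2=18  i=1*2+0=2

18,2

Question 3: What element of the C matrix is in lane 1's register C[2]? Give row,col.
8,2

lane 1: gr=0 (1/4), th=1 (1%4)
i=2: r=0+8=8, c=1*2+0=2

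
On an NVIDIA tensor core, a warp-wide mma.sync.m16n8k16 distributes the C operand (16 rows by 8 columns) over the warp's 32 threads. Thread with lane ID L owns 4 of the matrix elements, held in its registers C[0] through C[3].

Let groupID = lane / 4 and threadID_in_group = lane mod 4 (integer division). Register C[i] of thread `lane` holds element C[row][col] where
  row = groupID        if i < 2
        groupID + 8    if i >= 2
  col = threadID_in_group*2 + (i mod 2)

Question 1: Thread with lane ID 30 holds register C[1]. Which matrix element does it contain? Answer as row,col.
7,5

30: G=7,T=2
[1] (7+0,2*2+1) = (7,5)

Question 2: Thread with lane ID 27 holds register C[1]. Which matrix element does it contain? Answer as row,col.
L=27->gid=27>>2=6, tid=27&3=3
[1]->row 6+0=6  col 3·2+1=7

6,7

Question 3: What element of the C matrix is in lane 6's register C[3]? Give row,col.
L=6=>grp=6>>2=1, tig=6&3=2
[3]=>row 1+8=9  col 2·2+1=5

9,5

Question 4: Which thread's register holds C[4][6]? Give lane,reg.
19,0

r:4=>grp=4,rB=0  c:6=>tig=3,lo=0
L=4*4+3=19  i=0*2+0=0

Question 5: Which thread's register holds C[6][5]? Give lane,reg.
26,1

r=6→G=6,rhi=0  c=5→T=2,p=1
L=6*4+2=26  i=0*2+1=1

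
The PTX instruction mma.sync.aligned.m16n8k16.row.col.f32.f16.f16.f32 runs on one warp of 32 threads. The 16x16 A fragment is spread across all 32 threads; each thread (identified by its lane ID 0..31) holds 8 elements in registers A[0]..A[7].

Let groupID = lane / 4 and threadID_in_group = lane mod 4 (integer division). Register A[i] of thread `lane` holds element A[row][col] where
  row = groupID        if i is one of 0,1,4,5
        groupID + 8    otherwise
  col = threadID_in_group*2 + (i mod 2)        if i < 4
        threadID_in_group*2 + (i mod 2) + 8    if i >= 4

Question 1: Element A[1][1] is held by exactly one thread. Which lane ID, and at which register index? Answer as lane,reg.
4,1

r=1->g=1,rb=0  c=1->cb=0,t=0,b0=1
L=1*4+0=4  i=0*4+0*2+1=1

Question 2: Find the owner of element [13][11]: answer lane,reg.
r=13⇒gr=5,Rb=1  c=11⇒Cb=1,th=1,odd=1
L=5*4+1=21  i=1*4+1*2+1=7

21,7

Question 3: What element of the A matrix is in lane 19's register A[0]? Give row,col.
4,6

lane 19: grp=4 (19/4), tig=3 (19%4)
i=0: r=4+0=4, c=3*2+0+0=6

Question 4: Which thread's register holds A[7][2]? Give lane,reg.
r=7→G=7,rhi=0  c=2→chi=0,T=1,p=0
L=7*4+1=29  i=0*4+0*2+0=0

29,0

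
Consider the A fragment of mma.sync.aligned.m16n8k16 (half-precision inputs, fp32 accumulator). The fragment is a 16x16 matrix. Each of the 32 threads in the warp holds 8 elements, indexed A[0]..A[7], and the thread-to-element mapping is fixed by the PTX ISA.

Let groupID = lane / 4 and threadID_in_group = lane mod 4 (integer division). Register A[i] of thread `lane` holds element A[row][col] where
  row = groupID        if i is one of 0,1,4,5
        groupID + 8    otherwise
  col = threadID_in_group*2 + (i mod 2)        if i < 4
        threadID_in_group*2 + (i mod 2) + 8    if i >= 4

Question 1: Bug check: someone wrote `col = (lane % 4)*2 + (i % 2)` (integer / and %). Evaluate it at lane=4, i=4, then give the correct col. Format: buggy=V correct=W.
`(lane % 4)*2 + (i % 2)`[4,4]⇒0
lane 4: gr=1 (4/4), th=0 (4%4)
i=4: r=1+0=1, c=0*2+0+8=8
col: 0 vs 8

buggy=0 correct=8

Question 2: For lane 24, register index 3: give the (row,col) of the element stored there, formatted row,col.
lane 24⇒24/4=6, 24 mod 4=0
i=3  r:6+8⇒14  c:2·0+1+0⇒1

14,1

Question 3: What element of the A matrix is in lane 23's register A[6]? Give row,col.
13,14

lane 23→23/4=5, 23 mod 4=3
i=6  r:5+8→13  c:2·3+0+8→14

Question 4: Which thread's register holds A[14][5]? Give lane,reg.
r: 14->gid=6,r8=1  c: 5->c8=0,tid=2,i&1=1
L=6*4+2=26  i=0*4+1*2+1=3

26,3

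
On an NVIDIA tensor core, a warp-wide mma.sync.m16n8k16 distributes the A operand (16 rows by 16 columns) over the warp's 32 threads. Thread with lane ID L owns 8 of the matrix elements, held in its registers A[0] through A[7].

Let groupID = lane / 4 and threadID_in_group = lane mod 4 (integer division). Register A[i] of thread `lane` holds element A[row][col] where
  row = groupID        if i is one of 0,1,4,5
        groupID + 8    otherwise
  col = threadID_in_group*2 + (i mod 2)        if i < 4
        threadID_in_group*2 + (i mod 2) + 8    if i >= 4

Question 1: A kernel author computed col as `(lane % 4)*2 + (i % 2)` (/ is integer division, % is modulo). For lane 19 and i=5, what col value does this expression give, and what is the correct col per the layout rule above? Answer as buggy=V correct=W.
buggy=7 correct=15

`(lane % 4)*2 + (i % 2)`[19,5]=>7
lane 19=>19/4=4, 19 mod 4=3
i=5  r:4+0=>4  c:2·3+1+8=>15
col: 7 vs 15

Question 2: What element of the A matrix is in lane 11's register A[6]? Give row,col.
10,14

L=11→G=11>>2=2, T=11&3=3
[6]→row 2+8=10  col 3·2+0+8=14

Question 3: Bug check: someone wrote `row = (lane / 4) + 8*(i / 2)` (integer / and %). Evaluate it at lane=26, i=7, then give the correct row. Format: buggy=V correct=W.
buggy=30 correct=14

`(lane / 4) + 8*(i / 2)`[26,7]->30
lane 26->26/4=6, 26 mod 4=2
i=7  r:6+8->14  c:2·2+1+8->13
row: 30 vs 14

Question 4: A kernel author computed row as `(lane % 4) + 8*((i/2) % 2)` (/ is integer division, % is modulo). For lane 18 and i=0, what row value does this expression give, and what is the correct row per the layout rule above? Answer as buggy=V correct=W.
`(lane % 4) + 8*((i/2) % 2)`[18,0]->2
lane 18: gid=4 (18/4), tid=2 (18%4)
i=0: r=4+0=4, c=2*2+0+0=4
row: 2 vs 4

buggy=2 correct=4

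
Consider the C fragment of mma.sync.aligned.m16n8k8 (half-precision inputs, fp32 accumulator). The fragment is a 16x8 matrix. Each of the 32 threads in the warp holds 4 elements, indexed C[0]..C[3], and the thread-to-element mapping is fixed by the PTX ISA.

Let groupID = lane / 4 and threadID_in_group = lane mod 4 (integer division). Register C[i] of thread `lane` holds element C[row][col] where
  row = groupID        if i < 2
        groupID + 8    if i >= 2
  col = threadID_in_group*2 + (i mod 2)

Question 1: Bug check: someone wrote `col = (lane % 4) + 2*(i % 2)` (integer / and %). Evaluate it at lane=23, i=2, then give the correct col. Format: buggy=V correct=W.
buggy=3 correct=6

`(lane % 4) + 2*(i % 2)`[23,2]→3
L=23→G=23>>2=5, T=23&3=3
[2]→row 5+8=13  col 3·2+0=6
col: 3 vs 6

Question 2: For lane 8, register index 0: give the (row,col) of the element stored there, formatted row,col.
8: G=2,T=0
[0] (2+0,0*2+0) = (2,0)

2,0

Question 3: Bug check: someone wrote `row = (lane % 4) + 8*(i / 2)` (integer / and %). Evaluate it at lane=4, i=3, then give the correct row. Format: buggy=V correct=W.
`(lane % 4) + 8*(i / 2)`[4,3]->8
L=4->g=4>>2=1, t=4&3=0
[3]->row 1+8=9  col 0·2+1=1
row: 8 vs 9

buggy=8 correct=9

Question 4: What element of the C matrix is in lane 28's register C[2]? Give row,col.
15,0

L=28=>grp=28>>2=7, tig=28&3=0
[2]=>row 7+8=15  col 0·2+0=0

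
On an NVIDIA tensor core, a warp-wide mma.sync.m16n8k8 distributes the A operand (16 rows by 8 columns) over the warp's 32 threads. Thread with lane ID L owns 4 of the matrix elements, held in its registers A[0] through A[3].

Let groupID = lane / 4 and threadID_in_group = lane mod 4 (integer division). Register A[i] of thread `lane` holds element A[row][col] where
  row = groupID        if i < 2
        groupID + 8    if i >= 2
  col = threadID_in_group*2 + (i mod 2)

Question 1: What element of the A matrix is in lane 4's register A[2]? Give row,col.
L=4->g=4>>2=1, t=4&3=0
[2]->row 1+8=9  col 0·2+0=0

9,0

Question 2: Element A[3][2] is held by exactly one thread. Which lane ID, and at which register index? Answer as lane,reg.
13,0

r=3->g=3,rb=0  c=2->t=1,b0=0
L=3*4+1=13  i=0*2+0=0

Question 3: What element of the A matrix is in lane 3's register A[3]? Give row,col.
3: G=0,T=3
[3] (0+8,3*2+1) = (8,7)

8,7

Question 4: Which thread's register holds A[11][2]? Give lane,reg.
13,2

r=11⇒gr=3,Rb=1  c=2⇒th=1,odd=0
L=3*4+1=13  i=1*2+0=2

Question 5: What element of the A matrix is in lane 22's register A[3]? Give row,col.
lane 22: grp=5 (22/4), tig=2 (22%4)
i=3: r=5+8=13, c=2*2+1=5

13,5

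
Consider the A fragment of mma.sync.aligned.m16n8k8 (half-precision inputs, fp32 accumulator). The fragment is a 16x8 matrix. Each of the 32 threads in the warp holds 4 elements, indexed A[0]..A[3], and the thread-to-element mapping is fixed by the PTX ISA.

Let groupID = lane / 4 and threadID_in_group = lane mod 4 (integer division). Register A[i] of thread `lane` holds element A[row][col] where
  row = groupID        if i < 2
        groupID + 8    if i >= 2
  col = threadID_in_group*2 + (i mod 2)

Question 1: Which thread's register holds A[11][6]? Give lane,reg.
r=11⇒gr=3,Rb=1  c=6⇒th=3,odd=0
L=3*4+3=15  i=1*2+0=2

15,2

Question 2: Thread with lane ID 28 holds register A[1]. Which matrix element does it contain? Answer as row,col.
lane 28: gid=7 (28/4), tid=0 (28%4)
i=1: r=7+0=7, c=0*2+1=1

7,1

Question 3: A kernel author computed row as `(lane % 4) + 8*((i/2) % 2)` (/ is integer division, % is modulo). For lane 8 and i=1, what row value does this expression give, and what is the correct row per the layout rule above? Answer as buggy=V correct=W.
`(lane % 4) + 8*((i/2) % 2)`[8,1]=>0
lane 8: grp=2 (8/4), tig=0 (8%4)
i=1: r=2+0=2, c=0*2+1=1
row: 0 vs 2

buggy=0 correct=2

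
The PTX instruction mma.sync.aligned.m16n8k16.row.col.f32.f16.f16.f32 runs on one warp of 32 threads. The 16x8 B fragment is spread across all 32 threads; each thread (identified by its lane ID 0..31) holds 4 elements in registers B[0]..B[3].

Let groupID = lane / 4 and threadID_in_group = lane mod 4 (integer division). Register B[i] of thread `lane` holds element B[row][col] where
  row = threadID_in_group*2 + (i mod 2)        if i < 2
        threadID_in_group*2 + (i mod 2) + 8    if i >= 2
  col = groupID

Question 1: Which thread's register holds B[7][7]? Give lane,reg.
c=7⇒gr=7  r=7⇒Rb=0,th=3,odd=1
L=7*4+3=31  i=0*2+1=1

31,1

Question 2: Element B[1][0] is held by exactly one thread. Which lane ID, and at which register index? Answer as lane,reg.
c=0⇒gr=0  r=1⇒Rb=0,th=0,odd=1
L=0*4+0=0  i=0*2+1=1

0,1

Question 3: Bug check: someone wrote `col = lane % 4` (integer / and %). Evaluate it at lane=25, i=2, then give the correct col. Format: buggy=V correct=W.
`lane % 4`[25,2]=>1
L=25=>grp=25>>2=6, tig=25&3=1
[2]=>row 1·2+0+8=10  col grp=6
col: 1 vs 6

buggy=1 correct=6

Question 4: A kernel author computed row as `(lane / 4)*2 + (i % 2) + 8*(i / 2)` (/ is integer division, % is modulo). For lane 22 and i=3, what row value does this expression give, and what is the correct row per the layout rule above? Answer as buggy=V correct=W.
buggy=19 correct=13

`(lane / 4)*2 + (i % 2) + 8*(i / 2)`[22,3]->19
lane 22: g=5 (22/4), t=2 (22%4)
i=3: r=2*2+1+8=13, c=g=5
row: 19 vs 13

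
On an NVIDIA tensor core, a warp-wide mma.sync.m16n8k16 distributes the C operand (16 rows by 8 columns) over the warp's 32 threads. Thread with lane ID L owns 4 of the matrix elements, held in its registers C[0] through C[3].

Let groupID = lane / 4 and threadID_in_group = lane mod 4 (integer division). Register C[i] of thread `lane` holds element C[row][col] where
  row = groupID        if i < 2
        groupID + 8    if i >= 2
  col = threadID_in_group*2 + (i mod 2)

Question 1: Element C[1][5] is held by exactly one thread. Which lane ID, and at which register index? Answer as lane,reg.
r=1->g=1,rb=0  c=5->t=2,b0=1
L=1*4+2=6  i=0*2+1=1

6,1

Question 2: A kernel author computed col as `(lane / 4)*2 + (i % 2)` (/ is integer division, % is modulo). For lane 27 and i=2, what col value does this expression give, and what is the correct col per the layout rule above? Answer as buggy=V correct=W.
`(lane / 4)*2 + (i % 2)`[27,2]⇒12
27: gr=6,th=3
[2] (6+8,3*2+0) = (14,6)
col: 12 vs 6

buggy=12 correct=6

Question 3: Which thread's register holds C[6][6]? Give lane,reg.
27,0

r=6->g=6,rb=0  c=6->t=3,b0=0
L=6*4+3=27  i=0*2+0=0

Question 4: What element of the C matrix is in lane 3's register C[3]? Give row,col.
8,7

L=3=>grp=3>>2=0, tig=3&3=3
[3]=>row 0+8=8  col 3·2+1=7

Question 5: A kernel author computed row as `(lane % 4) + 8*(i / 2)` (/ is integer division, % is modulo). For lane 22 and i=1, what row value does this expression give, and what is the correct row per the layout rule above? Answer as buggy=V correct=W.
`(lane % 4) + 8*(i / 2)`[22,1]→2
lane 22→22/4=5, 22 mod 4=2
i=1  r:5+0→5  c:2·2+1→5
row: 2 vs 5

buggy=2 correct=5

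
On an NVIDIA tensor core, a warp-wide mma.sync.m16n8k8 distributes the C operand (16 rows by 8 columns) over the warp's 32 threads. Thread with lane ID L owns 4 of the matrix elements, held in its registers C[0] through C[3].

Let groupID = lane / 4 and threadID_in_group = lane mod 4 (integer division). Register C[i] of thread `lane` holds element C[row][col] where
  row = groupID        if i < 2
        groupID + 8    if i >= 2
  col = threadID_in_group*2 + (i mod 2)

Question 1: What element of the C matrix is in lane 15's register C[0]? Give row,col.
lane 15: g=3 (15/4), t=3 (15%4)
i=0: r=3+0=3, c=3*2+0=6

3,6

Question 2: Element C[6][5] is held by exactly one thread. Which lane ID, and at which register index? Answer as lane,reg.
r:6=>grp=6,rB=0  c:5=>tig=2,lo=1
L=6*4+2=26  i=0*2+1=1

26,1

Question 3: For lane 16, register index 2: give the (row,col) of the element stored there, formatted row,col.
12,0

L=16->gid=16>>2=4, tid=16&3=0
[2]->row 4+8=12  col 0·2+0=0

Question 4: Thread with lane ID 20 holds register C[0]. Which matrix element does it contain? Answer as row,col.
5,0

20: G=5,T=0
[0] (5+0,0*2+0) = (5,0)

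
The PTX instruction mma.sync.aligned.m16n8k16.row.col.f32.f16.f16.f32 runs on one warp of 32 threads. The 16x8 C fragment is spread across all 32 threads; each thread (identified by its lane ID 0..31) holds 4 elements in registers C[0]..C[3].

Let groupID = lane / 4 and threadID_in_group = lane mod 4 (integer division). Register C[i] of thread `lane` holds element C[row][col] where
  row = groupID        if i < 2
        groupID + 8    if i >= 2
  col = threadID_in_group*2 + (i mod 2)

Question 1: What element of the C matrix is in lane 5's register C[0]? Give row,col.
1,2

lane 5: G=1 (5/4), T=1 (5%4)
i=0: r=1+0=1, c=1*2+0=2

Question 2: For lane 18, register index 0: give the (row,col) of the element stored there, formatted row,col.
L=18→G=18>>2=4, T=18&3=2
[0]→row 4+0=4  col 2·2+0=4

4,4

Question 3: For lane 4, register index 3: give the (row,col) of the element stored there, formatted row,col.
lane 4: gr=1 (4/4), th=0 (4%4)
i=3: r=1+8=9, c=0*2+1=1

9,1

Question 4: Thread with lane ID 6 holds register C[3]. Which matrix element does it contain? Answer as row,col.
9,5

lane 6⇒6/4=1, 6 mod 4=2
i=3  r:1+8⇒9  c:2·2+1⇒5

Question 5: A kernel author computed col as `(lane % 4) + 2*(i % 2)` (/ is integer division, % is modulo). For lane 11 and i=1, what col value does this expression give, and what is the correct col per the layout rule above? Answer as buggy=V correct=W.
`(lane % 4) + 2*(i % 2)`[11,1]->5
11: gid=2,tid=3
[1] (2+0,3*2+1) = (2,7)
col: 5 vs 7

buggy=5 correct=7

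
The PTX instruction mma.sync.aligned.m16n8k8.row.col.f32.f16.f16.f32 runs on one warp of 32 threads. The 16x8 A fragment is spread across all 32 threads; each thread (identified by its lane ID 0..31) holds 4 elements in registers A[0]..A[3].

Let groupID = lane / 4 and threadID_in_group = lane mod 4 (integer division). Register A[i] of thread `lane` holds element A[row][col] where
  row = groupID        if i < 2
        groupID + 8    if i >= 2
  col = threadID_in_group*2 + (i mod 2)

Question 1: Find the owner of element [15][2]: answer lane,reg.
r=15⇒gr=7,Rb=1  c=2⇒th=1,odd=0
L=7*4+1=29  i=1*2+0=2

29,2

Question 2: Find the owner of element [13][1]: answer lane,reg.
r: 13->gid=5,r8=1  c: 1->tid=0,i&1=1
L=5*4+0=20  i=1*2+1=3

20,3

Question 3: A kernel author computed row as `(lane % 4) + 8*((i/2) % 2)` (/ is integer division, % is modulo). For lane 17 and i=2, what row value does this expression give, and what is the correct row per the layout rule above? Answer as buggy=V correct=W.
buggy=9 correct=12

`(lane % 4) + 8*((i/2) % 2)`[17,2]→9
lane 17→17/4=4, 17 mod 4=1
i=2  r:4+8→12  c:2·1+0→2
row: 9 vs 12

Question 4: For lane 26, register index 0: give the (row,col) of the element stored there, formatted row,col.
26: G=6,T=2
[0] (6+0,2*2+0) = (6,4)

6,4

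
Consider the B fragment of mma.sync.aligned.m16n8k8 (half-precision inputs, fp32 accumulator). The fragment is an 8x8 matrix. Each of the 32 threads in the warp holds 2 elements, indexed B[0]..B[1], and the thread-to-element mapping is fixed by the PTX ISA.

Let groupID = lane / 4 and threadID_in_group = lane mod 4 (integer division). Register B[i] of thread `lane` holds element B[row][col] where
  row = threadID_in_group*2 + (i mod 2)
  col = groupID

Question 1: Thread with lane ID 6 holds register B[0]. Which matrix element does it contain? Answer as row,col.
lane 6->6/4=1, 6 mod 4=2
i=0  r:2·2+0->4  c:1

4,1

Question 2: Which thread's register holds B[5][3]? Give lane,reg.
c:3=>grp=3  r:5=>tig=2,lo=1
L=3*4+2=14  i=1=1

14,1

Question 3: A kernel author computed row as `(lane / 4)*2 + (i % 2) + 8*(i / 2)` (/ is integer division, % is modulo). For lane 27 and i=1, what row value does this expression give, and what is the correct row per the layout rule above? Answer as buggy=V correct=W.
`(lane / 4)*2 + (i % 2) + 8*(i / 2)`[27,1]->13
lane 27: gid=6 (27/4), tid=3 (27%4)
i=1: r=3*2+1=7, c=gid=6
row: 13 vs 7

buggy=13 correct=7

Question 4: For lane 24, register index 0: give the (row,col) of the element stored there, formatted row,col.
lane 24→24/4=6, 24 mod 4=0
i=0  r:2·0+0→0  c:6

0,6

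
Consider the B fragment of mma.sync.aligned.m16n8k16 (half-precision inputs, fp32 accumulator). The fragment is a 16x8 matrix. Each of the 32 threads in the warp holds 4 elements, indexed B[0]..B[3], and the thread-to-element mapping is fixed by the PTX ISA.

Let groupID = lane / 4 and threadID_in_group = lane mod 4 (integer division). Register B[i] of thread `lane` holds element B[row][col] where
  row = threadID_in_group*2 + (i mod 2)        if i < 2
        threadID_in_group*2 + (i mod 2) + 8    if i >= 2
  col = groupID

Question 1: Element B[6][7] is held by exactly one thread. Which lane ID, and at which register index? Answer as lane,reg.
31,0

c: 7->gid=7  r: 6->r8=0,tid=3,i&1=0
L=7*4+3=31  i=0*2+0=0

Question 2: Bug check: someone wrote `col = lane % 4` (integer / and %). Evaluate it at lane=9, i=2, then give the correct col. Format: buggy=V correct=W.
`lane % 4`[9,2]→1
lane 9→9/4=2, 9 mod 4=1
i=2  r:2·1+0+8→10  c:2
col: 1 vs 2

buggy=1 correct=2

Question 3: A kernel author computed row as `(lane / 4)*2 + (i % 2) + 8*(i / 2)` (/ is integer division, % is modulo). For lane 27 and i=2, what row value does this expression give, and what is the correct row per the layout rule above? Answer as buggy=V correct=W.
`(lane / 4)*2 + (i % 2) + 8*(i / 2)`[27,2]→20
lane 27→27/4=6, 27 mod 4=3
i=2  r:2·3+0+8→14  c:6
row: 20 vs 14

buggy=20 correct=14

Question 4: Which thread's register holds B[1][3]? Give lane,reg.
c=3->g=3  r=1->rb=0,t=0,b0=1
L=3*4+0=12  i=0*2+1=1

12,1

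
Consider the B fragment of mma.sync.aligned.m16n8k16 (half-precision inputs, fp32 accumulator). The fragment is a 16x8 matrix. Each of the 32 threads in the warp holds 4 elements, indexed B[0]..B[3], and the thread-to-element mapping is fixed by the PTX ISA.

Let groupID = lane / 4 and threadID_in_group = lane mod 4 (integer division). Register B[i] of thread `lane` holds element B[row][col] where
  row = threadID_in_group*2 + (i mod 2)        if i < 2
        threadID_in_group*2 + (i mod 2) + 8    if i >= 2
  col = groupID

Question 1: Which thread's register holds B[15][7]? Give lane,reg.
c=7→G=7  r=15→rhi=1,T=3,p=1
L=7*4+3=31  i=1*2+1=3

31,3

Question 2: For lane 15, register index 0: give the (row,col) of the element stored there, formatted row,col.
6,3

L=15->gid=15>>2=3, tid=15&3=3
[0]->row 3·2+0+0=6  col gid=3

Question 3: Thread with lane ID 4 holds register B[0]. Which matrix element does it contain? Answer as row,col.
0,1

lane 4: g=1 (4/4), t=0 (4%4)
i=0: r=0*2+0+0=0, c=g=1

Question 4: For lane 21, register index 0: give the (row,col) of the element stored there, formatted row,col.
21: G=5,T=1
[0] (1*2+0+0,5) = (2,5)

2,5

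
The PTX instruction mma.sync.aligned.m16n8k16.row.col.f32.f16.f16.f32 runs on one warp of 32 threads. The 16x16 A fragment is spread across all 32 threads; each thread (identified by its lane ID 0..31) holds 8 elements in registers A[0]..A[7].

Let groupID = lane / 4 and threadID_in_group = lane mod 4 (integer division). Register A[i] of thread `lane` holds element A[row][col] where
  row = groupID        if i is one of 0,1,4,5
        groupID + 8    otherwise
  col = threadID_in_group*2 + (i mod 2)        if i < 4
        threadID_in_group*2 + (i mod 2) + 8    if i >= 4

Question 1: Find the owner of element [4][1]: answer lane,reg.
16,1

r=4→G=4,rhi=0  c=1→chi=0,T=0,p=1
L=4*4+0=16  i=0*4+0*2+1=1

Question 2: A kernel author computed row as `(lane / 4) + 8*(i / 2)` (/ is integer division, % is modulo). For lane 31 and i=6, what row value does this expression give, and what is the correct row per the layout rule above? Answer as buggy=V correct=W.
buggy=31 correct=15

`(lane / 4) + 8*(i / 2)`[31,6]->31
L=31->g=31>>2=7, t=31&3=3
[6]->row 7+8=15  col 3·2+0+8=14
row: 31 vs 15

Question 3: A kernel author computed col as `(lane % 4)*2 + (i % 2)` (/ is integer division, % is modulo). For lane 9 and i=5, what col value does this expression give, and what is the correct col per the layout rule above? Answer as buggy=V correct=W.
buggy=3 correct=11

`(lane % 4)*2 + (i % 2)`[9,5]⇒3
9: gr=2,th=1
[5] (2+0,1*2+1+8) = (2,11)
col: 3 vs 11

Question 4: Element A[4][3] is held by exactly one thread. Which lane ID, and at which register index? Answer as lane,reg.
17,1

r:4=>grp=4,rB=0  c:3=>cB=0,tig=1,lo=1
L=4*4+1=17  i=0*4+0*2+1=1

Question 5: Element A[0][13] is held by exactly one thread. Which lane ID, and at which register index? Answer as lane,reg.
r=0⇒gr=0,Rb=0  c=13⇒Cb=1,th=2,odd=1
L=0*4+2=2  i=1*4+0*2+1=5

2,5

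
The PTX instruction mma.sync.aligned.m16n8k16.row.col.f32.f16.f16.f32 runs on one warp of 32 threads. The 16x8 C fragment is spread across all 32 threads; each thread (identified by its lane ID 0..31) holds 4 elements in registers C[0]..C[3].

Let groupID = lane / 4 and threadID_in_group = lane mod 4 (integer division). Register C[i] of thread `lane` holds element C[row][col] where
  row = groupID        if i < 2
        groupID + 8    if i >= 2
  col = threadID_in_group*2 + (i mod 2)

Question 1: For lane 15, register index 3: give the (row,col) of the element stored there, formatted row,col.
L=15→G=15>>2=3, T=15&3=3
[3]→row 3+8=11  col 3·2+1=7

11,7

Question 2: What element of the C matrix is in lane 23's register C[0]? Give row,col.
23: grp=5,tig=3
[0] (5+0,3*2+0) = (5,6)

5,6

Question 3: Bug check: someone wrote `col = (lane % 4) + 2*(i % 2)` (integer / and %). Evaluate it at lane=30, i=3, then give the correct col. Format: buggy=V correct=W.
buggy=4 correct=5

`(lane % 4) + 2*(i % 2)`[30,3]->4
lane 30->30/4=7, 30 mod 4=2
i=3  r:7+8->15  c:2·2+1->5
col: 4 vs 5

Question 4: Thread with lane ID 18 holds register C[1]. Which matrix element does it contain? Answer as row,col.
4,5

18: grp=4,tig=2
[1] (4+0,2*2+1) = (4,5)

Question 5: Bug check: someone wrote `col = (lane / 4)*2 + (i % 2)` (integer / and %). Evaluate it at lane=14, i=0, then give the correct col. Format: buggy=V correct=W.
buggy=6 correct=4

`(lane / 4)*2 + (i % 2)`[14,0]⇒6
14: gr=3,th=2
[0] (3+0,2*2+0) = (3,4)
col: 6 vs 4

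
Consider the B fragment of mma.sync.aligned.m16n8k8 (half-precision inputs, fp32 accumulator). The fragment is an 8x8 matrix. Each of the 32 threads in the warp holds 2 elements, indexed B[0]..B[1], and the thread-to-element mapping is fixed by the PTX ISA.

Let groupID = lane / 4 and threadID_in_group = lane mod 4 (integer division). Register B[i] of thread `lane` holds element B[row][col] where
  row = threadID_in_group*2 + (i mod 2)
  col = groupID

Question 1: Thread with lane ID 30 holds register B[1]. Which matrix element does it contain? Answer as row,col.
L=30->g=30>>2=7, t=30&3=2
[1]->row 2·2+1=5  col g=7

5,7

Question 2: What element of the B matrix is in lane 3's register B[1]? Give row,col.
lane 3⇒3/4=0, 3 mod 4=3
i=1  r:2·3+1⇒7  c:0

7,0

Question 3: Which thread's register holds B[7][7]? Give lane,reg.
c:7=>grp=7  r:7=>tig=3,lo=1
L=7*4+3=31  i=1=1

31,1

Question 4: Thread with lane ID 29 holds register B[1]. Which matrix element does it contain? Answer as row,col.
29: gid=7,tid=1
[1] (1*2+1,7) = (3,7)

3,7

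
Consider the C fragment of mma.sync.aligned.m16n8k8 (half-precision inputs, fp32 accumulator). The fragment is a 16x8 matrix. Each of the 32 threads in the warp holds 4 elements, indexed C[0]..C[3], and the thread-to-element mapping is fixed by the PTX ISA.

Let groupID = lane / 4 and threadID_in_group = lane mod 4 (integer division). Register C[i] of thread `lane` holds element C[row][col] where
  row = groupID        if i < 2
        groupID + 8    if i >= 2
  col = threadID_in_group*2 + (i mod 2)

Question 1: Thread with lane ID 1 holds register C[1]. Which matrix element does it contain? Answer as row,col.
L=1->g=1>>2=0, t=1&3=1
[1]->row 0+0=0  col 1·2+1=3

0,3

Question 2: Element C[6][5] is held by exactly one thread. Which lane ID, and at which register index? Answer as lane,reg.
r=6→G=6,rhi=0  c=5→T=2,p=1
L=6*4+2=26  i=0*2+1=1

26,1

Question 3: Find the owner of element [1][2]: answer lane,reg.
5,0

r=1⇒gr=1,Rb=0  c=2⇒th=1,odd=0
L=1*4+1=5  i=0*2+0=0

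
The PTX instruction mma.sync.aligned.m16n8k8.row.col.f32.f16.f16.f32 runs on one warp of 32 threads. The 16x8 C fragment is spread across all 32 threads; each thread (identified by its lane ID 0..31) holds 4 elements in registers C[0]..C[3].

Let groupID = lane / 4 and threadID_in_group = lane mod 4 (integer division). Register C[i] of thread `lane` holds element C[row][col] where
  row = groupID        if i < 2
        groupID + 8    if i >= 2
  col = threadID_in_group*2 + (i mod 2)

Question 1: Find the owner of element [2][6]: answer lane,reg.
11,0

r=2→G=2,rhi=0  c=6→T=3,p=0
L=2*4+3=11  i=0*2+0=0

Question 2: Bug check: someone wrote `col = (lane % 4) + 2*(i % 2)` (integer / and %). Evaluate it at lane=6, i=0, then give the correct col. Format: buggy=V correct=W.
buggy=2 correct=4

`(lane % 4) + 2*(i % 2)`[6,0]→2
L=6→G=6>>2=1, T=6&3=2
[0]→row 1+0=1  col 2·2+0=4
col: 2 vs 4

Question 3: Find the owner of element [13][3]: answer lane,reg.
21,3

r: 13->gid=5,r8=1  c: 3->tid=1,i&1=1
L=5*4+1=21  i=1*2+1=3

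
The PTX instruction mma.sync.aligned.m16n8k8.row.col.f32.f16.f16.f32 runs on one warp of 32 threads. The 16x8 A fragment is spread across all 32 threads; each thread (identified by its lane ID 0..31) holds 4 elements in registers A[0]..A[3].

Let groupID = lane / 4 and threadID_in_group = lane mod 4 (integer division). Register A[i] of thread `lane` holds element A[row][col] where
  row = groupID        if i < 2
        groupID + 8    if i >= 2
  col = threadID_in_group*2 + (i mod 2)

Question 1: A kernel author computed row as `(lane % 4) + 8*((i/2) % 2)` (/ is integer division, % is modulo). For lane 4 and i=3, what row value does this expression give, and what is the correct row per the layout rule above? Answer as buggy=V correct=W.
buggy=8 correct=9

`(lane % 4) + 8*((i/2) % 2)`[4,3]->8
lane 4: g=1 (4/4), t=0 (4%4)
i=3: r=1+8=9, c=0*2+1=1
row: 8 vs 9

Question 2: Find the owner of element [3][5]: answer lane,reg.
r=3⇒gr=3,Rb=0  c=5⇒th=2,odd=1
L=3*4+2=14  i=0*2+1=1

14,1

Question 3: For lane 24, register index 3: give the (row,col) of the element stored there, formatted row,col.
L=24⇒gr=24>>2=6, th=24&3=0
[3]⇒row 6+8=14  col 0·2+1=1

14,1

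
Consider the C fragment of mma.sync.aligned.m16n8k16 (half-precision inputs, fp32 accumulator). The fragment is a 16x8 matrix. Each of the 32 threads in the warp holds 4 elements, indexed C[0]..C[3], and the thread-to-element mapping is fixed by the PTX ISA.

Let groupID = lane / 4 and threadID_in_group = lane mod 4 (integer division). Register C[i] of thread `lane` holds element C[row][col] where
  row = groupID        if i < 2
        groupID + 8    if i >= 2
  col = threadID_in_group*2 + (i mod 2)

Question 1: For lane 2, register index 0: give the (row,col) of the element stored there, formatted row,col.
0,4

lane 2: G=0 (2/4), T=2 (2%4)
i=0: r=0+0=0, c=2*2+0=4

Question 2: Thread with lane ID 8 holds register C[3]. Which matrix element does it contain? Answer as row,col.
10,1

lane 8->8/4=2, 8 mod 4=0
i=3  r:2+8->10  c:2·0+1->1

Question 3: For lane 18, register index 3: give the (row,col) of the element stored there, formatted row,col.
18: grp=4,tig=2
[3] (4+8,2*2+1) = (12,5)

12,5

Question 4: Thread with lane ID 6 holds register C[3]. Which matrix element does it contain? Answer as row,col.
9,5

6: gid=1,tid=2
[3] (1+8,2*2+1) = (9,5)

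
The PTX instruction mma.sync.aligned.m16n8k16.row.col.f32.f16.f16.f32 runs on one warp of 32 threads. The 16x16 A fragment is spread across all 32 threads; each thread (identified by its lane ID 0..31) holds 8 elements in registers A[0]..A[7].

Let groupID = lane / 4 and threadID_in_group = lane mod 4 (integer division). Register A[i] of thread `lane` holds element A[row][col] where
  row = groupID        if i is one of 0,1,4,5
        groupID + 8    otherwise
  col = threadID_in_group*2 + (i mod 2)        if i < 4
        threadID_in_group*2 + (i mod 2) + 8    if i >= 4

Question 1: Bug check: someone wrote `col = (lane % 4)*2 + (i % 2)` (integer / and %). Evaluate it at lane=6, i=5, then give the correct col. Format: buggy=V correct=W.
buggy=5 correct=13

`(lane % 4)*2 + (i % 2)`[6,5]->5
lane 6: gid=1 (6/4), tid=2 (6%4)
i=5: r=1+0=1, c=2*2+1+8=13
col: 5 vs 13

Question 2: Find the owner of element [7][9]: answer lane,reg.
r:7=>grp=7,rB=0  c:9=>cB=1,tig=0,lo=1
L=7*4+0=28  i=1*4+0*2+1=5

28,5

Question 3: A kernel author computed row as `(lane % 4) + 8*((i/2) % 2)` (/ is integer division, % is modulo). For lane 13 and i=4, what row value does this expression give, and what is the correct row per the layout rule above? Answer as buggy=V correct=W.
buggy=1 correct=3

`(lane % 4) + 8*((i/2) % 2)`[13,4]→1
13: G=3,T=1
[4] (3+0,1*2+0+8) = (3,10)
row: 1 vs 3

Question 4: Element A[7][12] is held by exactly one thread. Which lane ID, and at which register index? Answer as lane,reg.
r=7→G=7,rhi=0  c=12→chi=1,T=2,p=0
L=7*4+2=30  i=1*4+0*2+0=4

30,4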